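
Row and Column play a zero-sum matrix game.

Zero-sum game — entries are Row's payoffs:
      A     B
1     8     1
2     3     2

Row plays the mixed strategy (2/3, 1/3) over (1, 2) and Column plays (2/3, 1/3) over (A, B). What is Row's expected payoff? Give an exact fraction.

14/3

Against (2/3, 1/3), each row's expected payoff is 1: 17/3; 2: 8/3.
Taking the (2/3, 1/3)-weighted average: (2/3)·(17/3) + (1/3)·(8/3) = 14/3.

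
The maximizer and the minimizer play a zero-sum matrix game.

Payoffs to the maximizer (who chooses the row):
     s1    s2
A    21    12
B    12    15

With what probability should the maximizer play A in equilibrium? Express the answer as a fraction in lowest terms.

1/4

Row minima are 12 and 12, so the maximizer's maximin is 12; column maxima are 21 and 15, so the minimizer's minimax is 15. These differ, so the equilibrium is in mixed strategies.
Let the maximizer play A with probability p. The minimizer is indifferent when 21p + 12(1−p) = 12p + 15(1−p), giving p = 1/4.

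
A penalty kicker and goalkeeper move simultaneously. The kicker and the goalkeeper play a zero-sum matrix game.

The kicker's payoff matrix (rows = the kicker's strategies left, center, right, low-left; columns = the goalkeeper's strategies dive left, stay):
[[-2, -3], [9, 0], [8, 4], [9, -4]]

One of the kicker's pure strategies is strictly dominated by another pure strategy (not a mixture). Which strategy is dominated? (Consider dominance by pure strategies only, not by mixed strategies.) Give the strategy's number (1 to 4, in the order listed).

1

Compare left with center: 9 > -2, 0 > -3.
So center strictly dominates left for the kicker; left is strictly dominated.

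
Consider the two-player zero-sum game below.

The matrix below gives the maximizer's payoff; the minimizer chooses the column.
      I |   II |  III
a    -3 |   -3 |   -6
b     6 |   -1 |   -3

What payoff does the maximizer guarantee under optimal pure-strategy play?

-3

Row minima: -6, -3 → the maximizer's maximin is -3.
Column maxima: 6, -1, -3 → the minimizer's minimax is -3.
They coincide at (b, III), so the value is -3.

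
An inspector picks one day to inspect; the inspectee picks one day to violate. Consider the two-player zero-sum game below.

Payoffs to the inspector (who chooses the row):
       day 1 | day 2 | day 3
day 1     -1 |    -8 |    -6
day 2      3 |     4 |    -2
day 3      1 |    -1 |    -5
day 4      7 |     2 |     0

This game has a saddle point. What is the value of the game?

0

Row minima: -8, -2, -5, 0 → the inspector's maximin is 0.
Column maxima: 7, 4, 0 → the inspectee's minimax is 0.
They coincide at (day 4, day 3), so the value is 0.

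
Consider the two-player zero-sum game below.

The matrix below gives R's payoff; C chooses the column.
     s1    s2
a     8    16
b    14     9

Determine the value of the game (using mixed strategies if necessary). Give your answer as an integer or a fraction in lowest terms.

152/13

Row minima are 8 and 9, so R's maximin is 9; column maxima are 14 and 16, so C's minimax is 14. These differ, so the equilibrium is in mixed strategies.
Let R play a with probability p. C is indifferent when 8p + 14(1−p) = 16p + 9(1−p), giving p = 5/13.
Let C play s1 with probability q. R is indifferent when 8q + 16(1−q) = 14q + 9(1−q), giving q = 7/13.
The value is 8·(7/13) + (16)·(6/13) = 152/13.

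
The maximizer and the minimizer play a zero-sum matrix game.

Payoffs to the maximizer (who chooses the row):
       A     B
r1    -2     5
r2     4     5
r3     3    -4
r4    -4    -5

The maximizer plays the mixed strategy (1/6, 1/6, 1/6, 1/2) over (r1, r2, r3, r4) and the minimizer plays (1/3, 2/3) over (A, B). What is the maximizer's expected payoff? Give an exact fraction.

Against (1/3, 2/3), each row's expected payoff is r1: 8/3; r2: 14/3; r3: -5/3; r4: -14/3.
Taking the (1/6, 1/6, 1/6, 1/2)-weighted average: (1/6)·(8/3) + (1/6)·(14/3) + (1/6)·(-5/3) + (1/2)·(-14/3) = -25/18.

-25/18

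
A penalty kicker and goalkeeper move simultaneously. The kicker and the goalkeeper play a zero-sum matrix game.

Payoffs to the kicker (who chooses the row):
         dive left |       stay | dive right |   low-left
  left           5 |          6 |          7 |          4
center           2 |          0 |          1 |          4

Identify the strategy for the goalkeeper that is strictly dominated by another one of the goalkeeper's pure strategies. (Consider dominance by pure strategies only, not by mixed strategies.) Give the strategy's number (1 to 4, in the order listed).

3

The goalkeeper prefers columns that give the kicker less. Compare dive right with stay: 6 < 7, 0 < 1.
So stay strictly dominates dive right for the goalkeeper; dive right is strictly dominated.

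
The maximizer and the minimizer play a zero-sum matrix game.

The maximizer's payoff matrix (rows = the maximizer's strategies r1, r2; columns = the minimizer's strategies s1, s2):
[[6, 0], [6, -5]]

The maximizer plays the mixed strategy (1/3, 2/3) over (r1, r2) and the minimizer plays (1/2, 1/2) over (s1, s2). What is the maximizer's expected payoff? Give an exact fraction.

Against (1/2, 1/2), each row's expected payoff is r1: 3; r2: 1/2.
Taking the (1/3, 2/3)-weighted average: (1/3)·(3) + (2/3)·(1/2) = 4/3.

4/3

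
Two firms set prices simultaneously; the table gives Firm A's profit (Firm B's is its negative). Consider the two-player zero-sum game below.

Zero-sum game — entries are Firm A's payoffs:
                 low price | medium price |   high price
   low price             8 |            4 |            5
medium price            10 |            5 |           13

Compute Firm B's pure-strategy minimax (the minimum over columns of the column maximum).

5

The worst case (largest entry) in each column is low price: 10, medium price: 5, high price: 13.
The best (smallest) of these is 5.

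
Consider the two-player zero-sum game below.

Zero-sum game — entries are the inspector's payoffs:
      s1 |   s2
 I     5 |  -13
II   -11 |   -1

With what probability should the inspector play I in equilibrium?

Row minima are -13 and -11, so the inspector's maximin is -11; column maxima are 5 and -1, so the inspectee's minimax is -1. These differ, so the equilibrium is in mixed strategies.
Let the inspector play I with probability p. The inspectee is indifferent when 5p − 11(1−p) = −13p − (1−p), giving p = 5/14.

5/14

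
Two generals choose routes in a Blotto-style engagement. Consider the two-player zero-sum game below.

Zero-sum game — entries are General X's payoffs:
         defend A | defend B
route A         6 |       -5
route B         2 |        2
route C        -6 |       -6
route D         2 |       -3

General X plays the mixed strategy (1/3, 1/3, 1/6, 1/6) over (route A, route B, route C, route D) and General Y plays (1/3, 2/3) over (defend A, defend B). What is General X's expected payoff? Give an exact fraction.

Against (1/3, 2/3), each row's expected payoff is route A: -4/3; route B: 2; route C: -6; route D: -4/3.
Taking the (1/3, 1/3, 1/6, 1/6)-weighted average: (1/3)·(-4/3) + (1/3)·(2) + (1/6)·(-6) + (1/6)·(-4/3) = -1.

-1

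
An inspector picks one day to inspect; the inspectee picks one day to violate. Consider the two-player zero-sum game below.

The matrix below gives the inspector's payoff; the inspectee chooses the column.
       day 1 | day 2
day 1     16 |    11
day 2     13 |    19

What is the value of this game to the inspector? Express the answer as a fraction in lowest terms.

161/11

Row minima are 11 and 13, so the inspector's maximin is 13; column maxima are 16 and 19, so the inspectee's minimax is 16. These differ, so the equilibrium is in mixed strategies.
Let the inspector play day 1 with probability p. The inspectee is indifferent when 16p + 13(1−p) = 11p + 19(1−p), giving p = 6/11.
Let the inspectee play day 1 with probability q. The inspector is indifferent when 16q + 11(1−q) = 13q + 19(1−q), giving q = 8/11.
The value is 16·(8/11) + (11)·(3/11) = 161/11.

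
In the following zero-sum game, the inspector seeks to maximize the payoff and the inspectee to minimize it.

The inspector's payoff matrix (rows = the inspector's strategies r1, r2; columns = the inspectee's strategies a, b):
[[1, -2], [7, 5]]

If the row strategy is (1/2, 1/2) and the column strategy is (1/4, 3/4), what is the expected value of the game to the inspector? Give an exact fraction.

17/8

Against (1/4, 3/4), each row's expected payoff is r1: -5/4; r2: 11/2.
Taking the (1/2, 1/2)-weighted average: (1/2)·(-5/4) + (1/2)·(11/2) = 17/8.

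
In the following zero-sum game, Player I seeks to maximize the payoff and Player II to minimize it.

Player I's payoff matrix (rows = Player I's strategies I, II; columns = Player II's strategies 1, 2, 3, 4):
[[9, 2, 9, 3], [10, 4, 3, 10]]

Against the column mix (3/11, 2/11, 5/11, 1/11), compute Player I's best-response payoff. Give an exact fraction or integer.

I: (9)·(3/11) + (2)·(2/11) + (9)·(5/11) + (3)·(1/11) = 79/11.
II: (10)·(3/11) + (4)·(2/11) + (3)·(5/11) + (10)·(1/11) = 63/11.
The best pure response is I with expected payoff 79/11.

79/11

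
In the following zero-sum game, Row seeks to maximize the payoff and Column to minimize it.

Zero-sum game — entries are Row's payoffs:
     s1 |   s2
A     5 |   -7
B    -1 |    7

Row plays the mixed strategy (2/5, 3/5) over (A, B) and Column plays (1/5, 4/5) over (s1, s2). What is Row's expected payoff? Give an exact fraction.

7/5

Against (1/5, 4/5), each row's expected payoff is A: -23/5; B: 27/5.
Taking the (2/5, 3/5)-weighted average: (2/5)·(-23/5) + (3/5)·(27/5) = 7/5.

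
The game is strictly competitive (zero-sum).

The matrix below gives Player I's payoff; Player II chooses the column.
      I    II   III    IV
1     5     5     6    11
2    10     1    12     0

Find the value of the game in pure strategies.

5

Row minima: 5, 0 → Player I's maximin is 5.
Column maxima: 10, 5, 12, 11 → Player II's minimax is 5.
They coincide at (1, II), so the value is 5.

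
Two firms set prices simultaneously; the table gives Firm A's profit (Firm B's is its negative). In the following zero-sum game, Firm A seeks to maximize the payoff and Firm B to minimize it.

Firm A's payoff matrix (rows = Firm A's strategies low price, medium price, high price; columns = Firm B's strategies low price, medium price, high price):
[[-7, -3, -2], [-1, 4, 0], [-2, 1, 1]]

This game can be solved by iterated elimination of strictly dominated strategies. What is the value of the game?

-1

Row low price is strictly dominated by row medium price (-1>-7, 4>-3, 0>-2); eliminate low price.
Column high price is strictly dominated by low price for Firm B (-1<0, -2<1); eliminate high price.
Column medium price is strictly dominated by low price for Firm B (-1<4, -2<1); eliminate medium price.
Row high price is strictly dominated by row medium price (-1>-2); eliminate high price.
Only (medium price, low price) remains, with payoff -1.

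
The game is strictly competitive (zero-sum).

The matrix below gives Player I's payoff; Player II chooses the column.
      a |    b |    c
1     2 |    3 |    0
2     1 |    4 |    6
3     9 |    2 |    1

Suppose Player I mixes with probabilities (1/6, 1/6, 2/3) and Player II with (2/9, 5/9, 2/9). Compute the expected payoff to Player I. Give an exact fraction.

173/54

Against (2/9, 5/9, 2/9), each row's expected payoff is 1: 19/9; 2: 34/9; 3: 10/3.
Taking the (1/6, 1/6, 2/3)-weighted average: (1/6)·(19/9) + (1/6)·(34/9) + (2/3)·(10/3) = 173/54.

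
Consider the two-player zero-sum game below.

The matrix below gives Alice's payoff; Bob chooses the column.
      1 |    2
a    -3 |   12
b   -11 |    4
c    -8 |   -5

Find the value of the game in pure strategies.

-3

Row minima: -3, -11, -8 → Alice's maximin is -3.
Column maxima: -3, 12 → Bob's minimax is -3.
They coincide at (a, 1), so the value is -3.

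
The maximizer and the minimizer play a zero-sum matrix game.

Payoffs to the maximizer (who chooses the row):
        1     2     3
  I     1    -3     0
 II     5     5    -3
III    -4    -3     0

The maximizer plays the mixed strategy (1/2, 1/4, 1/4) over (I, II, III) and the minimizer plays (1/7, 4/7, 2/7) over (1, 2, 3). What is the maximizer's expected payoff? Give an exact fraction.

-19/28

Against (1/7, 4/7, 2/7), each row's expected payoff is I: -11/7; II: 19/7; III: -16/7.
Taking the (1/2, 1/4, 1/4)-weighted average: (1/2)·(-11/7) + (1/4)·(19/7) + (1/4)·(-16/7) = -19/28.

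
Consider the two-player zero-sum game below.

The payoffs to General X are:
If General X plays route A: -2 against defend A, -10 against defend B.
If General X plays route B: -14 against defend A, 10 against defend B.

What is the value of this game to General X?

-5

Row minima are -10 and -14, so General X's maximin is -10; column maxima are -2 and 10, so General Y's minimax is -2. These differ, so the equilibrium is in mixed strategies.
Let General X play route A with probability p. General Y is indifferent when −2p − 14(1−p) = −10p + 10(1−p), giving p = 3/4.
Let General Y play defend A with probability q. General X is indifferent when −2q − 10(1−q) = −14q + 10(1−q), giving q = 5/8.
The value is -2·(5/8) + (-10)·(3/8) = -5.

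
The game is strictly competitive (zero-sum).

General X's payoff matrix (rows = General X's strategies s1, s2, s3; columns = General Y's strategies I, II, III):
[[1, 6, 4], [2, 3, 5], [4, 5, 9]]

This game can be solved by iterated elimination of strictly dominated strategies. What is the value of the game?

Row s2 is strictly dominated by row s3 (4>2, 5>3, 9>5); eliminate s2.
Column II is strictly dominated by I for General Y (1<6, 4<5); eliminate II.
Column III is strictly dominated by I for General Y (1<4, 4<9); eliminate III.
Row s1 is strictly dominated by row s3 (4>1); eliminate s1.
Only (s3, I) remains, with payoff 4.

4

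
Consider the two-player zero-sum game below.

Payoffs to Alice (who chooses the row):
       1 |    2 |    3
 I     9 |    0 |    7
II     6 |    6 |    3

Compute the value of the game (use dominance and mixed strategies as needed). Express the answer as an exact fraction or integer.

21/5

Column 1 is strictly dominated by 3 for Bob (it gives Alice more in every row).
The remaining 2×2 game on (I, II) × (2, 3) has no saddle point. Let Alice play I with probability p; indifference gives 6(1−p) = 7p + 3(1−p), so p = 3/10.
Similarly Bob's optimal q on 2 is 2/5, and the value is 0·(2/5) + (7)·(3/5) = 21/5.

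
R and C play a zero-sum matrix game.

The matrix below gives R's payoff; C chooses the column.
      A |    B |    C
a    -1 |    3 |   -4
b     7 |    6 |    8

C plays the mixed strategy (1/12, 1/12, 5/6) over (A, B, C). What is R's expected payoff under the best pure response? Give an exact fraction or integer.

31/4

a: (-1)·(1/12) + (3)·(1/12) + (-4)·(5/6) = -19/6.
b: (7)·(1/12) + (6)·(1/12) + (8)·(5/6) = 31/4.
The best pure response is b with expected payoff 31/4.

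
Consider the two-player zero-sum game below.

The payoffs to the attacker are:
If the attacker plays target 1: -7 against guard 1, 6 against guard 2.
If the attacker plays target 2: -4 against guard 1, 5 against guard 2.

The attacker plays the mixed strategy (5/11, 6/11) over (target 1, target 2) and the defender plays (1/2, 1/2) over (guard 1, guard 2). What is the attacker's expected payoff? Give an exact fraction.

1/22

Against (1/2, 1/2), each row's expected payoff is target 1: -1/2; target 2: 1/2.
Taking the (5/11, 6/11)-weighted average: (5/11)·(-1/2) + (6/11)·(1/2) = 1/22.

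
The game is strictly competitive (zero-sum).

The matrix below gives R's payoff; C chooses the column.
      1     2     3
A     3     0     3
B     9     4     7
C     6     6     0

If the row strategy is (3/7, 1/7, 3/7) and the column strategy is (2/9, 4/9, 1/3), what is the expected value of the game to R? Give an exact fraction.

Against (2/9, 4/9, 1/3), each row's expected payoff is A: 5/3; B: 55/9; C: 4.
Taking the (3/7, 1/7, 3/7)-weighted average: (3/7)·(5/3) + (1/7)·(55/9) + (3/7)·(4) = 208/63.

208/63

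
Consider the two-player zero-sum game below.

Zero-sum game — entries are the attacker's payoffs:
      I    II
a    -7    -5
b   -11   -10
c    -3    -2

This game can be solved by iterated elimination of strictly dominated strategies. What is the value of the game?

Row a is strictly dominated by row c (-3>-7, -2>-5); eliminate a.
Row b is strictly dominated by row c (-3>-11, -2>-10); eliminate b.
Column II is strictly dominated by I for the defender (-3<-2); eliminate II.
Only (c, I) remains, with payoff -3.

-3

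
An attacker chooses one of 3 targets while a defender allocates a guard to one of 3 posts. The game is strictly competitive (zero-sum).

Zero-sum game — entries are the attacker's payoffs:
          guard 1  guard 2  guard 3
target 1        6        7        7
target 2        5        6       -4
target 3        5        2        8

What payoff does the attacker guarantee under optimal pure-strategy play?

Row minima: 6, -4, 2 → the attacker's maximin is 6.
Column maxima: 6, 7, 8 → the defender's minimax is 6.
They coincide at (target 1, guard 1), so the value is 6.

6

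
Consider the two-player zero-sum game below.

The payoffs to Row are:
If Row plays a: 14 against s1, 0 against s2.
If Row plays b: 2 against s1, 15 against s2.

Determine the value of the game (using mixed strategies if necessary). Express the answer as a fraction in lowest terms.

70/9

Row minima are 0 and 2, so Row's maximin is 2; column maxima are 14 and 15, so Column's minimax is 14. These differ, so the equilibrium is in mixed strategies.
Let Row play a with probability p. Column is indifferent when 14p + 2(1−p) = 15(1−p), giving p = 13/27.
Let Column play s1 with probability q. Row is indifferent when 14q = 2q + 15(1−q), giving q = 5/9.
The value is 14·(5/9) + (0)·(4/9) = 70/9.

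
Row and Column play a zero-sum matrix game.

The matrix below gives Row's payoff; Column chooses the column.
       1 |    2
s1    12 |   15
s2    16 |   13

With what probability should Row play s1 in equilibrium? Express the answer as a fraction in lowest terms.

Row minima are 12 and 13, so Row's maximin is 13; column maxima are 16 and 15, so Column's minimax is 15. These differ, so the equilibrium is in mixed strategies.
Let Row play s1 with probability p. Column is indifferent when 12p + 16(1−p) = 15p + 13(1−p), giving p = 1/2.

1/2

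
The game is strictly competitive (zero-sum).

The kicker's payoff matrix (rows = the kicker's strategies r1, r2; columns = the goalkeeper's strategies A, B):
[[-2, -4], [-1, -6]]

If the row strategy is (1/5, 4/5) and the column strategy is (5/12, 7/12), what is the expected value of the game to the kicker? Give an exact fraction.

Against (5/12, 7/12), each row's expected payoff is r1: -19/6; r2: -47/12.
Taking the (1/5, 4/5)-weighted average: (1/5)·(-19/6) + (4/5)·(-47/12) = -113/30.

-113/30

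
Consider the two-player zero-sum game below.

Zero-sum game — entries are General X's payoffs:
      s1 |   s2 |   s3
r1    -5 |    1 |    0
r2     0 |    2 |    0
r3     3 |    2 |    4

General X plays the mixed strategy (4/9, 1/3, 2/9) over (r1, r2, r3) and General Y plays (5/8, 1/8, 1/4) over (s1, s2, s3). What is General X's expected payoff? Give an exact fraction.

Against (5/8, 1/8, 1/4), each row's expected payoff is r1: -3; r2: 1/4; r3: 25/8.
Taking the (4/9, 1/3, 2/9)-weighted average: (4/9)·(-3) + (1/3)·(1/4) + (2/9)·(25/8) = -5/9.

-5/9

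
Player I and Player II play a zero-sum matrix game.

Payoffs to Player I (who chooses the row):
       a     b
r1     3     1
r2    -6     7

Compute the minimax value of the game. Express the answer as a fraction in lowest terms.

9/5

Row minima are 1 and -6, so Player I's maximin is 1; column maxima are 3 and 7, so Player II's minimax is 3. These differ, so the equilibrium is in mixed strategies.
Let Player I play r1 with probability p. Player II is indifferent when 3p − 6(1−p) = p + 7(1−p), giving p = 13/15.
Let Player II play a with probability q. Player I is indifferent when 3q + (1−q) = −6q + 7(1−q), giving q = 2/5.
The value is 3·(2/5) + (1)·(3/5) = 9/5.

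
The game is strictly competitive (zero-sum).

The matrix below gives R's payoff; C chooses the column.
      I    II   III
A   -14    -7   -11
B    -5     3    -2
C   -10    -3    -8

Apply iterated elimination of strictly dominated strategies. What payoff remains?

Row C is strictly dominated by row B (-5>-10, 3>-3, -2>-8); eliminate C.
Column II is strictly dominated by I for C (-14<-7, -5<3); eliminate II.
Row A is strictly dominated by row B (-5>-14, -2>-11); eliminate A.
Column III is strictly dominated by I for C (-5<-2); eliminate III.
Only (B, I) remains, with payoff -5.

-5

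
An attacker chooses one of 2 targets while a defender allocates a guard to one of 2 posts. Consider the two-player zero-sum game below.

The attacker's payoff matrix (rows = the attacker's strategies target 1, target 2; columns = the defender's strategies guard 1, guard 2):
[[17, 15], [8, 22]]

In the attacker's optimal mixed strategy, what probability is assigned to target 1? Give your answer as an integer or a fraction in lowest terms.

7/8

Row minima are 15 and 8, so the attacker's maximin is 15; column maxima are 17 and 22, so the defender's minimax is 17. These differ, so the equilibrium is in mixed strategies.
Let the attacker play target 1 with probability p. The defender is indifferent when 17p + 8(1−p) = 15p + 22(1−p), giving p = 7/8.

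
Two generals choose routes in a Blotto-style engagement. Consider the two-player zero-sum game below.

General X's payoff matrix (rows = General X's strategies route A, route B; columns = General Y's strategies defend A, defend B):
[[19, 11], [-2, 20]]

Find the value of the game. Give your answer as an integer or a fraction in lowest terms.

Row minima are 11 and -2, so General X's maximin is 11; column maxima are 19 and 20, so General Y's minimax is 19. These differ, so the equilibrium is in mixed strategies.
Let General X play route A with probability p. General Y is indifferent when 19p − 2(1−p) = 11p + 20(1−p), giving p = 11/15.
Let General Y play defend A with probability q. General X is indifferent when 19q + 11(1−q) = −2q + 20(1−q), giving q = 3/10.
The value is 19·(3/10) + (11)·(7/10) = 67/5.

67/5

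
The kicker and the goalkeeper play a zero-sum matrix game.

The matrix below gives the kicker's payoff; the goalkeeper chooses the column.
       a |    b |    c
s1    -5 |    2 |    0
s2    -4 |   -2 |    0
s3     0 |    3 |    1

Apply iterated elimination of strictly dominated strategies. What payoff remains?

Row s1 is strictly dominated by row s3 (0>-5, 3>2, 1>0); eliminate s1.
Row s2 is strictly dominated by row s3 (0>-4, 3>-2, 1>0); eliminate s2.
Column b is strictly dominated by a for the goalkeeper (0<3); eliminate b.
Column c is strictly dominated by a for the goalkeeper (0<1); eliminate c.
Only (s3, a) remains, with payoff 0.

0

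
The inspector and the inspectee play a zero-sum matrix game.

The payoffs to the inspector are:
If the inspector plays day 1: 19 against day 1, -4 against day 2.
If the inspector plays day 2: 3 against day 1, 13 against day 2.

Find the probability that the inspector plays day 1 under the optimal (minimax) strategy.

10/33

Row minima are -4 and 3, so the inspector's maximin is 3; column maxima are 19 and 13, so the inspectee's minimax is 13. These differ, so the equilibrium is in mixed strategies.
Let the inspector play day 1 with probability p. The inspectee is indifferent when 19p + 3(1−p) = −4p + 13(1−p), giving p = 10/33.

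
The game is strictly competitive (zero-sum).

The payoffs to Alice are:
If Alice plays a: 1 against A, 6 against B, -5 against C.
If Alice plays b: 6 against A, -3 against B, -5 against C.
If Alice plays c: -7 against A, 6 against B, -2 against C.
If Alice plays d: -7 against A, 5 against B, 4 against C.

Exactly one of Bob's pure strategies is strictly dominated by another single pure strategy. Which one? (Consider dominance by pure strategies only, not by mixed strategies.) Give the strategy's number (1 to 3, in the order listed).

Bob prefers columns that give Alice less. Compare B with C: -5 < 6, -5 < -3, -2 < 6, 4 < 5.
So C strictly dominates B for Bob; B is strictly dominated.

2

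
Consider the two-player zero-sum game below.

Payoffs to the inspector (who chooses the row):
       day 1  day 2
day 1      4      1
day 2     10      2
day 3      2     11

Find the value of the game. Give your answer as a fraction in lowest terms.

Row day 1 is strictly dominated by row day 2, so the inspector never plays it.
The remaining 2×2 game on (day 2, day 3) × (day 1, day 2) has no saddle point. Let the inspector play day 2 with probability p; indifference gives 10p + 2(1−p) = 2p + 11(1−p), so p = 9/17.
Similarly the inspectee's optimal q on day 1 is 9/17, and the value is 10·(9/17) + (2)·(8/17) = 106/17.

106/17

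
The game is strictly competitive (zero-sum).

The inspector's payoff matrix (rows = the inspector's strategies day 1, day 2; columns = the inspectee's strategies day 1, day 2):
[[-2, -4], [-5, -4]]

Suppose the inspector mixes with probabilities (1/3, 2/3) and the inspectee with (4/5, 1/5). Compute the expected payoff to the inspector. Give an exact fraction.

Against (4/5, 1/5), each row's expected payoff is day 1: -12/5; day 2: -24/5.
Taking the (1/3, 2/3)-weighted average: (1/3)·(-12/5) + (2/3)·(-24/5) = -4.

-4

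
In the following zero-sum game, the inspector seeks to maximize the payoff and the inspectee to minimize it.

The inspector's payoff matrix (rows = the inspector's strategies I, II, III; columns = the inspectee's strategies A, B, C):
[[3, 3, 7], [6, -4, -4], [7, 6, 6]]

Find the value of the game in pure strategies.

6

Row minima: 3, -4, 6 → the inspector's maximin is 6.
Column maxima: 7, 6, 7 → the inspectee's minimax is 6.
They coincide at (III, B), so the value is 6.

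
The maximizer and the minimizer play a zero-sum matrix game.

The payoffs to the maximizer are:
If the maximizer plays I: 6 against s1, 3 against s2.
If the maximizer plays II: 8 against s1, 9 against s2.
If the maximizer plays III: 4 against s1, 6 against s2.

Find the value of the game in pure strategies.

Row minima: 3, 8, 4 → the maximizer's maximin is 8.
Column maxima: 8, 9 → the minimizer's minimax is 8.
They coincide at (II, s1), so the value is 8.

8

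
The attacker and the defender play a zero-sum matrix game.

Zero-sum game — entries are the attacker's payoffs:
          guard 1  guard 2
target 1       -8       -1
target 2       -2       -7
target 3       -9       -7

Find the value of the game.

Row target 3 is strictly dominated by row target 1, so the attacker never plays it.
The remaining 2×2 game on (target 1, target 2) × (guard 1, guard 2) has no saddle point. Let the attacker play target 1 with probability p; indifference gives −8p − 2(1−p) = −p − 7(1−p), so p = 5/12.
Similarly the defender's optimal q on guard 1 is 1/2, and the value is -8·(1/2) + (-1)·(1/2) = -9/2.

-9/2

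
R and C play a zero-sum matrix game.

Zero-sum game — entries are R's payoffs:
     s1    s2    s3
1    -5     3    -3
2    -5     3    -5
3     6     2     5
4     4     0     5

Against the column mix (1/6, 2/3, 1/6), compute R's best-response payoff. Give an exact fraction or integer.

19/6

1: (-5)·(1/6) + (3)·(2/3) + (-3)·(1/6) = 2/3.
2: (-5)·(1/6) + (3)·(2/3) + (-5)·(1/6) = 1/3.
3: (6)·(1/6) + (2)·(2/3) + (5)·(1/6) = 19/6.
4: (4)·(1/6) + (0)·(2/3) + (5)·(1/6) = 3/2.
The best pure response is 3 with expected payoff 19/6.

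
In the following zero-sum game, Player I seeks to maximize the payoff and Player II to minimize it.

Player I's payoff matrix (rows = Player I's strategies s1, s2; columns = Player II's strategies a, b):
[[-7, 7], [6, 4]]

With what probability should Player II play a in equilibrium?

Row minima are -7 and 4, so Player I's maximin is 4; column maxima are 6 and 7, so Player II's minimax is 6. These differ, so the equilibrium is in mixed strategies.
Let Player II play a with probability q. Player I is indifferent when −7q + 7(1−q) = 6q + 4(1−q), giving q = 3/16.

3/16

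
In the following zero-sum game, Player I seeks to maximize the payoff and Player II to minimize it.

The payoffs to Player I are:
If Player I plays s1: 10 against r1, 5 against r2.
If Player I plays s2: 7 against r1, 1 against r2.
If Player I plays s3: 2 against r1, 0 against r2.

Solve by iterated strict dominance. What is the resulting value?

5

Row s2 is strictly dominated by row s1 (10>7, 5>1); eliminate s2.
Column r1 is strictly dominated by r2 for Player II (5<10, 0<2); eliminate r1.
Row s3 is strictly dominated by row s1 (5>0); eliminate s3.
Only (s1, r2) remains, with payoff 5.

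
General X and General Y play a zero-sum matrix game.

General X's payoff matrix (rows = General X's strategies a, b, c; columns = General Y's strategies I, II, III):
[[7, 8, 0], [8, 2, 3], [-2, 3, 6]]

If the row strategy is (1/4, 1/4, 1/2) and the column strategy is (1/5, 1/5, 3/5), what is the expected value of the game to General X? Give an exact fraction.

18/5

Against (1/5, 1/5, 3/5), each row's expected payoff is a: 3; b: 19/5; c: 19/5.
Taking the (1/4, 1/4, 1/2)-weighted average: (1/4)·(3) + (1/4)·(19/5) + (1/2)·(19/5) = 18/5.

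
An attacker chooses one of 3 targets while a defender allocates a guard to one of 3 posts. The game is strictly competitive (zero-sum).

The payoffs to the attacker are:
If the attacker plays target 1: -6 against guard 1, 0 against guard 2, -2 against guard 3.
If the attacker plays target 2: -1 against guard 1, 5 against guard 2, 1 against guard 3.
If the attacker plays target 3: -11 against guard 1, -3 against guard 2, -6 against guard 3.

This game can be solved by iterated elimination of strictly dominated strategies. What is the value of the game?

Column guard 3 is strictly dominated by guard 1 for the defender (-6<-2, -1<1, -11<-6); eliminate guard 3.
Column guard 2 is strictly dominated by guard 1 for the defender (-6<0, -1<5, -11<-3); eliminate guard 2.
Row target 3 is strictly dominated by row target 1 (-6>-11); eliminate target 3.
Row target 1 is strictly dominated by row target 2 (-1>-6); eliminate target 1.
Only (target 2, guard 1) remains, with payoff -1.

-1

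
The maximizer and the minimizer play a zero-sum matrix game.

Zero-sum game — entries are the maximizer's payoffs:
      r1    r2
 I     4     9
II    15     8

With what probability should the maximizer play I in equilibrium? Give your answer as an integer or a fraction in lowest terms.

Row minima are 4 and 8, so the maximizer's maximin is 8; column maxima are 15 and 9, so the minimizer's minimax is 9. These differ, so the equilibrium is in mixed strategies.
Let the maximizer play I with probability p. The minimizer is indifferent when 4p + 15(1−p) = 9p + 8(1−p), giving p = 7/12.

7/12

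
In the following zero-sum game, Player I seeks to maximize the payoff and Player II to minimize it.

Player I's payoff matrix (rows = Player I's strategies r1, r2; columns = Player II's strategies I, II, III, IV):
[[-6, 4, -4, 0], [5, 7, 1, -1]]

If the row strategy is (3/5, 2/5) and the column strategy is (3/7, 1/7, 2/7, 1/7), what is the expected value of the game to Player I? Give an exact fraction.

Against (3/7, 1/7, 2/7, 1/7), each row's expected payoff is r1: -22/7; r2: 23/7.
Taking the (3/5, 2/5)-weighted average: (3/5)·(-22/7) + (2/5)·(23/7) = -4/7.

-4/7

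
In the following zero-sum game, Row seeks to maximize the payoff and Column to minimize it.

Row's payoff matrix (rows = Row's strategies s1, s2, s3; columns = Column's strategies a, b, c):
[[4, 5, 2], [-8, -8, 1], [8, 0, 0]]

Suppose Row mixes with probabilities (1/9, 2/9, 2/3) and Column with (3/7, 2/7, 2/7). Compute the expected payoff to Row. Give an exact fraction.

Against (3/7, 2/7, 2/7), each row's expected payoff is s1: 26/7; s2: -38/7; s3: 24/7.
Taking the (1/9, 2/9, 2/3)-weighted average: (1/9)·(26/7) + (2/9)·(-38/7) + (2/3)·(24/7) = 94/63.

94/63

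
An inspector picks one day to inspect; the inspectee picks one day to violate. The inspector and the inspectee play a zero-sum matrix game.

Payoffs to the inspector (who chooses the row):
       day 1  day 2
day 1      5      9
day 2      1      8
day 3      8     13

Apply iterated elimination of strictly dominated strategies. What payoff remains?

8

Column day 2 is strictly dominated by day 1 for the inspectee (5<9, 1<8, 8<13); eliminate day 2.
Row day 2 is strictly dominated by row day 1 (5>1); eliminate day 2.
Row day 1 is strictly dominated by row day 3 (8>5); eliminate day 1.
Only (day 3, day 1) remains, with payoff 8.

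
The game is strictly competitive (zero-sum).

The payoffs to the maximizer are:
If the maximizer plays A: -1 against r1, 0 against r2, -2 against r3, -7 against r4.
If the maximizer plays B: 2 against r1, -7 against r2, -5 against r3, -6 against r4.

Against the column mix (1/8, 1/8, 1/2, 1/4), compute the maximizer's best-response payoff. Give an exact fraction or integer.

A: (-1)·(1/8) + (0)·(1/8) + (-2)·(1/2) + (-7)·(1/4) = -23/8.
B: (2)·(1/8) + (-7)·(1/8) + (-5)·(1/2) + (-6)·(1/4) = -37/8.
The best pure response is A with expected payoff -23/8.

-23/8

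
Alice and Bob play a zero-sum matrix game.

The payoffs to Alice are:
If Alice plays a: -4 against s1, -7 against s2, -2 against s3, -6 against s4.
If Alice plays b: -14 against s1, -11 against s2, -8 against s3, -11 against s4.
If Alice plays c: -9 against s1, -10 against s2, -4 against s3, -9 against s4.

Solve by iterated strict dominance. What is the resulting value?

Row c is strictly dominated by row a (-4>-9, -7>-10, -2>-4, -6>-9); eliminate c.
Column s3 is strictly dominated by s1 for Bob (-4<-2, -14<-8); eliminate s3.
Row b is strictly dominated by row a (-4>-14, -7>-11, -6>-11); eliminate b.
Column s1 is strictly dominated by s2 for Bob (-7<-4); eliminate s1.
Column s4 is strictly dominated by s2 for Bob (-7<-6); eliminate s4.
Only (a, s2) remains, with payoff -7.

-7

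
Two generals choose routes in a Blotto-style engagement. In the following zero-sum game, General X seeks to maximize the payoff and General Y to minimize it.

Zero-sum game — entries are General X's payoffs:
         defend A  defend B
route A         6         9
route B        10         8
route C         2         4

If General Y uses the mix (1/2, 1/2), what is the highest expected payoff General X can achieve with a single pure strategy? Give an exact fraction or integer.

route A: (6)·(1/2) + (9)·(1/2) = 15/2.
route B: (10)·(1/2) + (8)·(1/2) = 9.
route C: (2)·(1/2) + (4)·(1/2) = 3.
The best pure response is route B with expected payoff 9.

9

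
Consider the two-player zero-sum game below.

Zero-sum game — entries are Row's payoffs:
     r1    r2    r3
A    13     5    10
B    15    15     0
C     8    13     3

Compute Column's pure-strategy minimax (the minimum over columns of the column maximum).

The worst case (largest entry) in each column is r1: 15, r2: 15, r3: 10.
The best (smallest) of these is 10.

10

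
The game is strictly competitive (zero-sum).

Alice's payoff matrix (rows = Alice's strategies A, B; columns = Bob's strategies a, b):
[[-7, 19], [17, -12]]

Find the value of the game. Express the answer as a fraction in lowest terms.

Row minima are -7 and -12, so Alice's maximin is -7; column maxima are 17 and 19, so Bob's minimax is 17. These differ, so the equilibrium is in mixed strategies.
Let Alice play A with probability p. Bob is indifferent when −7p + 17(1−p) = 19p − 12(1−p), giving p = 29/55.
Let Bob play a with probability q. Alice is indifferent when −7q + 19(1−q) = 17q − 12(1−q), giving q = 31/55.
The value is -7·(31/55) + (19)·(24/55) = 239/55.

239/55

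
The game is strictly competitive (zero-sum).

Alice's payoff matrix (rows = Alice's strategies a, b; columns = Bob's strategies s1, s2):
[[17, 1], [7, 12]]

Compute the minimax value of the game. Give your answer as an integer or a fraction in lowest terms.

Row minima are 1 and 7, so Alice's maximin is 7; column maxima are 17 and 12, so Bob's minimax is 12. These differ, so the equilibrium is in mixed strategies.
Let Alice play a with probability p. Bob is indifferent when 17p + 7(1−p) = p + 12(1−p), giving p = 5/21.
Let Bob play s1 with probability q. Alice is indifferent when 17q + (1−q) = 7q + 12(1−q), giving q = 11/21.
The value is 17·(11/21) + (1)·(10/21) = 197/21.

197/21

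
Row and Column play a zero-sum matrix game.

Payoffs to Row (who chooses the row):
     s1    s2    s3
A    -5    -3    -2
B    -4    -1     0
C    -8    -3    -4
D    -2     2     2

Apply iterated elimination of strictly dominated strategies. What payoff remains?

Row C is strictly dominated by row B (-4>-8, -1>-3, 0>-4); eliminate C.
Row B is strictly dominated by row D (-2>-4, 2>-1, 2>0); eliminate B.
Row A is strictly dominated by row D (-2>-5, 2>-3, 2>-2); eliminate A.
Column s3 is strictly dominated by s1 for Column (-2<2); eliminate s3.
Column s2 is strictly dominated by s1 for Column (-2<2); eliminate s2.
Only (D, s1) remains, with payoff -2.

-2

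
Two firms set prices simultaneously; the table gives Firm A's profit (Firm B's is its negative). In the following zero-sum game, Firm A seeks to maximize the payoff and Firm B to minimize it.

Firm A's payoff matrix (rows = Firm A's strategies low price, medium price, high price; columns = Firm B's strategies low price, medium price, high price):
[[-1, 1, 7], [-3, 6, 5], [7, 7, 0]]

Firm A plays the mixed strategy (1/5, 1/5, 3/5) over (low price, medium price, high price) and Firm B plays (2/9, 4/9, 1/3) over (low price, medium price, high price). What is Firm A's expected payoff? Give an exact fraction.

182/45

Against (2/9, 4/9, 1/3), each row's expected payoff is low price: 23/9; medium price: 11/3; high price: 14/3.
Taking the (1/5, 1/5, 3/5)-weighted average: (1/5)·(23/9) + (1/5)·(11/3) + (3/5)·(14/3) = 182/45.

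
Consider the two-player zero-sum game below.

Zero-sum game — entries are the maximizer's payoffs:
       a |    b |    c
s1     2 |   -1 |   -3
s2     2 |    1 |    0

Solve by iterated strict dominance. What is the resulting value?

0

Column a is strictly dominated by b for the minimizer (-1<2, 1<2); eliminate a.
Column b is strictly dominated by c for the minimizer (-3<-1, 0<1); eliminate b.
Row s1 is strictly dominated by row s2 (0>-3); eliminate s1.
Only (s2, c) remains, with payoff 0.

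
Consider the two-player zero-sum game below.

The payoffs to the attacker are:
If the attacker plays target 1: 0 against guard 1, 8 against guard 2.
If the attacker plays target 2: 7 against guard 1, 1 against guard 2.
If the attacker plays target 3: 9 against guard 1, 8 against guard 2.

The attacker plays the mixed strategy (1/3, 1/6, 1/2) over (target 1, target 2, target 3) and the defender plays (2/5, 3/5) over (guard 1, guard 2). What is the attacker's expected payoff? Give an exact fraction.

191/30

Against (2/5, 3/5), each row's expected payoff is target 1: 24/5; target 2: 17/5; target 3: 42/5.
Taking the (1/3, 1/6, 1/2)-weighted average: (1/3)·(24/5) + (1/6)·(17/5) + (1/2)·(42/5) = 191/30.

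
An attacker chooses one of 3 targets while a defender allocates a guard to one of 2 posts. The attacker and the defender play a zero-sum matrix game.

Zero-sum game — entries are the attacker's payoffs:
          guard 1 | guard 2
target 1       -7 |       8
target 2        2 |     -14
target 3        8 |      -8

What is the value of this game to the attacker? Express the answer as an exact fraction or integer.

8/31

Row target 2 is strictly dominated by row target 3, so the attacker never plays it.
The remaining 2×2 game on (target 1, target 3) × (guard 1, guard 2) has no saddle point. Let the attacker play target 1 with probability p; indifference gives −7p + 8(1−p) = 8p − 8(1−p), so p = 16/31.
Similarly the defender's optimal q on guard 1 is 16/31, and the value is -7·(16/31) + (8)·(15/31) = 8/31.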